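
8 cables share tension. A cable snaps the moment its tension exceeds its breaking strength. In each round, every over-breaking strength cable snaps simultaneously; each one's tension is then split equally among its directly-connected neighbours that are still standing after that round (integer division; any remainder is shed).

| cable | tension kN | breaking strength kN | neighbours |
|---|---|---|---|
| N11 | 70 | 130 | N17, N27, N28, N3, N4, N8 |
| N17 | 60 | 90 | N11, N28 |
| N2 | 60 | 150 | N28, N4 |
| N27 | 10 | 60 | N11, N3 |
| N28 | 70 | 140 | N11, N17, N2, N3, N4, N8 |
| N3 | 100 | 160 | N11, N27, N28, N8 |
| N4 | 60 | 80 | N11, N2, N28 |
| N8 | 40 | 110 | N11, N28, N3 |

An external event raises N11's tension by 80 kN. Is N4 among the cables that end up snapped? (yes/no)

Round 1 — N11 at 150 > 130. N11 snaps.
  N11 sheds 150 kN to N17, N27, N28, N3, N4, N8: 25 each.
    N17: 60+25 = 85 ≤ 90
    N27: 10+25 = 35 ≤ 60
    N28: 70+25 = 95 ≤ 140
    N3: 100+25 = 125 ≤ 160
    N4: 60+25 = 85 > 80
    N8: 40+25 = 65 ≤ 110
Round 2 — N4 snaps.
  N4 sheds 85 kN to N2, N28: 42 each (1 lost).
    N2: 60+42 = 102 ≤ 150
    N28: 95+42 = 137 ≤ 140
No further breaks.

yes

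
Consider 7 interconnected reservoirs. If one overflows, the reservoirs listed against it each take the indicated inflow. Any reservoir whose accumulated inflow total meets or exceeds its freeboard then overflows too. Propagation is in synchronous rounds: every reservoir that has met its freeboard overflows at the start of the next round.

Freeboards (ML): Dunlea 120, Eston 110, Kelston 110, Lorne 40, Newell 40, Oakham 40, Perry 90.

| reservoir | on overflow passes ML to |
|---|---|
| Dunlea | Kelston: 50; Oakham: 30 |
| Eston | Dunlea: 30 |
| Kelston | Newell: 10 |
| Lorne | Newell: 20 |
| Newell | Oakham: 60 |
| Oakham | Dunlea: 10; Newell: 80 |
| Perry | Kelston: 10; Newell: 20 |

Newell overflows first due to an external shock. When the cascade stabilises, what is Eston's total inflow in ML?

0

Round 1 — Newell overflows (initial).
  Oakham: +60 → 60 ≥ 40
Round 2 — Oakham overflows.
  Dunlea: +10 → 10 < 120
No further overflows.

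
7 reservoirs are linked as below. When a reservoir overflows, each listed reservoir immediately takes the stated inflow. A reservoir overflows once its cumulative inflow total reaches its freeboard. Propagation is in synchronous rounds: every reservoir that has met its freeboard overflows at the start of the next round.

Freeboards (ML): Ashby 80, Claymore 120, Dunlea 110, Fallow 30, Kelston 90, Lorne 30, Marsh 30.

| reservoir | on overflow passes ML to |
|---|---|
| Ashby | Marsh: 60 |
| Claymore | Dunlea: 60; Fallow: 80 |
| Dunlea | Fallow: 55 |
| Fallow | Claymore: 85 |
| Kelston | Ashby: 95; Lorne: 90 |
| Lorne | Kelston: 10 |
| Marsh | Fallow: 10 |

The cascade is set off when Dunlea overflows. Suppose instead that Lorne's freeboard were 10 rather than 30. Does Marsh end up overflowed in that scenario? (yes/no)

no

With Lorne's freeboard at 10:
Round 1 — Dunlea overflows (initial).
  Fallow: +55 → 55 ≥ 30
Round 2 — Fallow overflows.
  Claymore: +85 → 85 < 120
No further overflows.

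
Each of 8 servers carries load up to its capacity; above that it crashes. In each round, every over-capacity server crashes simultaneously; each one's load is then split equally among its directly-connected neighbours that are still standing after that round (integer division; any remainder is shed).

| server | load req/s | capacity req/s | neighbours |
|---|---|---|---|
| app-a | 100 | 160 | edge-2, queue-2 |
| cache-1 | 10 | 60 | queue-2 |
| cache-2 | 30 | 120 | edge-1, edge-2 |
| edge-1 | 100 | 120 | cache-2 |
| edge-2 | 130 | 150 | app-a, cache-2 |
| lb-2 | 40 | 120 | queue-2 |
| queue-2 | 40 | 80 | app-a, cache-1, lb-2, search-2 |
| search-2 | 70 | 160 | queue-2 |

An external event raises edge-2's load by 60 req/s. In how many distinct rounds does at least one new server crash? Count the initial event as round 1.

Round 1 — edge-2 at 190 > 150. edge-2 crashes.
  edge-2 sheds 190 req/s to app-a, cache-2: 95 each.
    app-a: 100+95 = 195 > 160
    cache-2: 30+95 = 125 > 120
Round 2 — app-a, cache-2 crash.
  app-a sheds 195 req/s to queue-2: 195 each.
    queue-2: 40+195 = 235 > 80
  cache-2 sheds 125 req/s to edge-1: 125 each.
    edge-1: 100+125 = 225 > 120
Round 3 — edge-1, queue-2 crash.
  edge-1 sheds 225 req/s: no online neighbours, lost.
  queue-2 sheds 235 req/s to cache-1, lb-2, search-2: 78 each (1 lost).
    cache-1: 10+78 = 88 > 60
    lb-2: 40+78 = 118 ≤ 120
    search-2: 70+78 = 148 ≤ 160
Round 4 — cache-1 crashes.
  cache-1 sheds 88 req/s: no online neighbours, lost.
No further crashes.

4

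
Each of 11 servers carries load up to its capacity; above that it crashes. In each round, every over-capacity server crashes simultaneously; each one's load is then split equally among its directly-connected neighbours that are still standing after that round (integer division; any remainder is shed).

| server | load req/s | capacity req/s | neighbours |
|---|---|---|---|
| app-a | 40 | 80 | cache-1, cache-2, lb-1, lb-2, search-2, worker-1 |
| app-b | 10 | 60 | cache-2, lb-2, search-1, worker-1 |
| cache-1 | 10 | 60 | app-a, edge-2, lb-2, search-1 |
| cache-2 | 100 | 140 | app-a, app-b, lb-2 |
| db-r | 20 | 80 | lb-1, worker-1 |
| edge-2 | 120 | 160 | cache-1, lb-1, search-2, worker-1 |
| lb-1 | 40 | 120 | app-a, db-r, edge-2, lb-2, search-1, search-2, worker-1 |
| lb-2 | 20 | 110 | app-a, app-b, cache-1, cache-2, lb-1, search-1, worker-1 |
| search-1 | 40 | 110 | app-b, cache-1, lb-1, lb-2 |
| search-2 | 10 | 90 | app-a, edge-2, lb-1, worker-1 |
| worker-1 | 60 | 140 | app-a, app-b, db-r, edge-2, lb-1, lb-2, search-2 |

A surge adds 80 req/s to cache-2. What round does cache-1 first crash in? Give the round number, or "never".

never

Round 1 — cache-2 at 180 > 140. cache-2 crashes.
  cache-2 sheds 180 req/s to app-a, app-b, lb-2: 60 each.
    app-a: 40+60 = 100 > 80
    app-b: 10+60 = 70 > 60
    lb-2: 20+60 = 80 ≤ 110
Round 2 — app-a, app-b crash.
  app-a sheds 100 req/s to cache-1, lb-1, lb-2, search-2, worker-1: 20 each.
    cache-1: 10+20 = 30 ≤ 60
    lb-1: 40+20 = 60 ≤ 120
    lb-2: 80+20 = 100 ≤ 110
    search-2: 10+20 = 30 ≤ 90
    worker-1: 60+20 = 80 ≤ 140
  app-b sheds 70 req/s to lb-2, search-1, worker-1: 23 each (1 lost).
    lb-2: 100+23 = 123 > 110
    search-1: 40+23 = 63 ≤ 110
    worker-1: 80+23 = 103 ≤ 140
Round 3 — lb-2 crashes.
  lb-2 sheds 123 req/s to cache-1, lb-1, search-1, worker-1: 30 each (3 lost).
    cache-1: 30+30 = 60 ≤ 60
    lb-1: 60+30 = 90 ≤ 120
    search-1: 63+30 = 93 ≤ 110
    worker-1: 103+30 = 133 ≤ 140
No further crashes.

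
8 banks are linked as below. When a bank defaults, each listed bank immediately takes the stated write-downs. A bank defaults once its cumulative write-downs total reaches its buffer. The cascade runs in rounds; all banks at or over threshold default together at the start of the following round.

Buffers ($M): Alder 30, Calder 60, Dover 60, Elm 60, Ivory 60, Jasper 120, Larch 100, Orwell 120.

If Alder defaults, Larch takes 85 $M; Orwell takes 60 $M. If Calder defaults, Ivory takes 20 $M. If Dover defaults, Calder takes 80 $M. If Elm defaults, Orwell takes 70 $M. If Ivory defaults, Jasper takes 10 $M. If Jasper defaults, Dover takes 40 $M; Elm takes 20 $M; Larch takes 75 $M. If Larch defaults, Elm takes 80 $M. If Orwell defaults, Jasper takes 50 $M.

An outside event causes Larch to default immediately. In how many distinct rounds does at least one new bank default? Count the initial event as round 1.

Round 1 — Larch defaults (initial).
  Elm: +80 → 80 ≥ 60
Round 2 — Elm defaults.
  Orwell: +70 → 70 < 120
No further defaults.

2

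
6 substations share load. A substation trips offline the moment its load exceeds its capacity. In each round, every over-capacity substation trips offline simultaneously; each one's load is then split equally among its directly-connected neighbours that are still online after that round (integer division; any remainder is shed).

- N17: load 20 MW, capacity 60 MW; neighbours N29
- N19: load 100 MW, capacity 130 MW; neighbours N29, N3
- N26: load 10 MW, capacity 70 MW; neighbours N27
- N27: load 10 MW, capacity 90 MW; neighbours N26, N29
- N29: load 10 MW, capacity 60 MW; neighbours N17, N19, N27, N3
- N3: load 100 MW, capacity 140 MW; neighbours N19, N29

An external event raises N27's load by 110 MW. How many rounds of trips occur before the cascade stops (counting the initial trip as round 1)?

Round 1 — N27 at 120 > 90. N27 trips offline.
  N27 sheds 120 MW to N26, N29: 60 each.
    N26: 10+60 = 70 ≤ 70
    N29: 10+60 = 70 > 60
Round 2 — N29 trips offline.
  N29 sheds 70 MW to N17, N19, N3: 23 each (1 lost).
    N17: 20+23 = 43 ≤ 60
    N19: 100+23 = 123 ≤ 130
    N3: 100+23 = 123 ≤ 140
No further trips.

2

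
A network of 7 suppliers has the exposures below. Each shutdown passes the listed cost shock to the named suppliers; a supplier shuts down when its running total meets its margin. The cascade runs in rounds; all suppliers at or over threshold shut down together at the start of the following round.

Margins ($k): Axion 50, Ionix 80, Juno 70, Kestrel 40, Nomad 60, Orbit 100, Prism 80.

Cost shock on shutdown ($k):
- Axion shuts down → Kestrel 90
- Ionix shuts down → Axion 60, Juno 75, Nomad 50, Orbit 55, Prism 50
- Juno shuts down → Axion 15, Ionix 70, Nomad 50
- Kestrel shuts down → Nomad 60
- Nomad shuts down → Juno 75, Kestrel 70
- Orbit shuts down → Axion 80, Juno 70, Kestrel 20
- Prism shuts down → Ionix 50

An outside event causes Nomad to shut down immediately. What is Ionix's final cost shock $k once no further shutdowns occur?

70

Round 1 — Nomad shuts down (initial).
  Juno: +75 → 75 ≥ 70
  Kestrel: +70 → 70 ≥ 40
Round 2 — Juno, Kestrel shut down.
  Axion: +15 → 15 < 50
  Ionix: +70 → 70 < 80
No further shutdowns.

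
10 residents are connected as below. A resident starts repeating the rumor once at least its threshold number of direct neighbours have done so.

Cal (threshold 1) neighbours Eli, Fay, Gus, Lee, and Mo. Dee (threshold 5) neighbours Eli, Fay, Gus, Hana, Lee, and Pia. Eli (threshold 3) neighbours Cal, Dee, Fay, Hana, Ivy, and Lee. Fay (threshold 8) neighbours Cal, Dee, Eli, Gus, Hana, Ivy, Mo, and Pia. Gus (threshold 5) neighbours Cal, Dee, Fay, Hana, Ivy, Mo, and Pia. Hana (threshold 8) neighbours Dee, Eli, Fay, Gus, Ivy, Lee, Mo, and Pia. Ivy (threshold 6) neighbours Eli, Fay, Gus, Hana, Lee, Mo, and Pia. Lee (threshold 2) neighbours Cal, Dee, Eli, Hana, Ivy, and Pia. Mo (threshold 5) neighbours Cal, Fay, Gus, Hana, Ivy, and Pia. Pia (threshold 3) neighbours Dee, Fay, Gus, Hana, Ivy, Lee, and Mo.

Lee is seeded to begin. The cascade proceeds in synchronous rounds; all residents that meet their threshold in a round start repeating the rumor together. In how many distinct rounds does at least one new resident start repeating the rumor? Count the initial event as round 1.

Round 1 — Lee starts repeating the rumor (initial).
Round 2 — checking thresholds:
  Cal: 1 of 5 neighbours ≥ 1, starts repeating the rumor.
  Dee: 1 of 6 neighbours < 5, below threshold.
  Eli: 1 of 6 neighbours < 3, below threshold.
  Hana: 1 of 8 neighbours < 8, below threshold.
  Ivy: 1 of 7 neighbours < 6, below threshold.
  Pia: 1 of 7 neighbours < 3, below threshold.
Round 3 — no new spreads; cascade stops.

2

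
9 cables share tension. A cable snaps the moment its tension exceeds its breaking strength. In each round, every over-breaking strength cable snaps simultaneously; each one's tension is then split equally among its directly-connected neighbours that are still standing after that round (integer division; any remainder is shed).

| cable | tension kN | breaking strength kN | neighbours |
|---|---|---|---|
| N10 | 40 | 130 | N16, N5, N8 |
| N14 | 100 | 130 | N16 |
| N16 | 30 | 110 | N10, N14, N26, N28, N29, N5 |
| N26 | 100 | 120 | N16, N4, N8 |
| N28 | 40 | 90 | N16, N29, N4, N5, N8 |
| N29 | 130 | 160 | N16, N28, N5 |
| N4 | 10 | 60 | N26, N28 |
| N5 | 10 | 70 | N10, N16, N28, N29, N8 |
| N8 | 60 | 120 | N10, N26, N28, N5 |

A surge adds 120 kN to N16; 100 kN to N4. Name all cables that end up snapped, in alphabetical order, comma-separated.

Round 1 — N16 at 150 > 110; N4 at 110 > 60. N16, N4 snap.
  N16 sheds 150 kN to N10, N14, N26, N28, N29, N5: 25 each.
    N10: 40+25 = 65 ≤ 130
    N14: 100+25 = 125 ≤ 130
    N26: 100+25 = 125 > 120
    N28: 40+25 = 65 ≤ 90
    N29: 130+25 = 155 ≤ 160
    N5: 10+25 = 35 ≤ 70
  N4 sheds 110 kN to N26, N28: 55 each.
    N26: 125+55 = 180 > 120
    N28: 65+55 = 120 > 90
Round 2 — N26, N28 snap.
  N26 sheds 180 kN to N8: 180 each.
    N8: 60+180 = 240 > 120
  N28 sheds 120 kN to N29, N5, N8: 40 each.
    N29: 155+40 = 195 > 160
    N5: 35+40 = 75 > 70
    N8: 240+40 = 280 > 120
Round 3 — N29, N5, N8 snap.
  N29 sheds 195 kN: no online neighbours, lost.
  N5 sheds 75 kN to N10: 75 each.
    N10: 65+75 = 140 > 130
  N8 sheds 280 kN to N10: 280 each.
    N10: 140+280 = 420 > 130
Round 4 — N10 snaps.
  N10 sheds 420 kN: no online neighbours, lost.
No further breaks.

N10, N16, N26, N28, N29, N4, N5, N8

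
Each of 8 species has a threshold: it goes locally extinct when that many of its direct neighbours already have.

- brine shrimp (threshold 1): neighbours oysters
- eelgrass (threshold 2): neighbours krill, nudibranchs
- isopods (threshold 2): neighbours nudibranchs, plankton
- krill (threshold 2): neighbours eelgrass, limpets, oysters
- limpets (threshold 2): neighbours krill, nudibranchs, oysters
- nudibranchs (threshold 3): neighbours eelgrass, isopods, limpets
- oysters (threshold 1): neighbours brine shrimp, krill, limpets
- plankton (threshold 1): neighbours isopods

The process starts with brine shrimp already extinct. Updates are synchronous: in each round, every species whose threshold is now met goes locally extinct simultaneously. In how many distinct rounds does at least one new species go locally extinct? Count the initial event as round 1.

Round 1 — brine shrimp goes locally extinct (initial).
Round 2 — checking thresholds:
  oysters: 1 of 3 neighbours ≥ 1, goes locally extinct.
Round 3 — no new extinctions; cascade stops.

2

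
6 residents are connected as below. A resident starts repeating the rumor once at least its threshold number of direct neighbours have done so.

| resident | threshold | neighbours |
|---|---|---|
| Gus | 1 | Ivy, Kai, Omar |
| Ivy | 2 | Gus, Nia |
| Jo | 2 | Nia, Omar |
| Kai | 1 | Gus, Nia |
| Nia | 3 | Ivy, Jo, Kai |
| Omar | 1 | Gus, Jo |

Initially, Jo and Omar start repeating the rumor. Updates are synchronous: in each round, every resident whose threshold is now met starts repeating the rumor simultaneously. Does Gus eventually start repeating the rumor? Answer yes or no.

Round 1 — Jo, Omar start repeating the rumor (initial).
Round 2 — checking thresholds:
  Gus: 1 of 3 neighbours ≥ 1, starts repeating the rumor.
  Nia: 1 of 3 neighbours < 3, below threshold.
Round 3 — checking thresholds:
  Ivy: 1 of 2 neighbours < 2, below threshold.
  Kai: 1 of 2 neighbours ≥ 1, starts repeating the rumor.
  Nia: 1 of 3 neighbours < 3, below threshold.
Round 4 — no new spreads; cascade stops.

yes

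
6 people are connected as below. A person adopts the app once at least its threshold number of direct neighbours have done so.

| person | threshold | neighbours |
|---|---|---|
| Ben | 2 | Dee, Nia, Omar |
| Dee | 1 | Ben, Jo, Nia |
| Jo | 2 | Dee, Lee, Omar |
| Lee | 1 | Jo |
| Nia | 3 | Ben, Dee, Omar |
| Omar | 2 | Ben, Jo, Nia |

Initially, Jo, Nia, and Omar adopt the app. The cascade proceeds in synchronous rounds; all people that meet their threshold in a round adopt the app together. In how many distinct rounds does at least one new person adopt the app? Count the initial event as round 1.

2

Round 1 — Jo, Nia, Omar adopt the app (initial).
Round 2 — checking thresholds:
  Ben: 2 of 3 neighbours ≥ 2, adopts the app.
  Dee: 2 of 3 neighbours ≥ 1, adopts the app.
  Lee: 1 of 1 neighbours ≥ 1, adopts the app.
Round 3 — no new adoptions; cascade stops.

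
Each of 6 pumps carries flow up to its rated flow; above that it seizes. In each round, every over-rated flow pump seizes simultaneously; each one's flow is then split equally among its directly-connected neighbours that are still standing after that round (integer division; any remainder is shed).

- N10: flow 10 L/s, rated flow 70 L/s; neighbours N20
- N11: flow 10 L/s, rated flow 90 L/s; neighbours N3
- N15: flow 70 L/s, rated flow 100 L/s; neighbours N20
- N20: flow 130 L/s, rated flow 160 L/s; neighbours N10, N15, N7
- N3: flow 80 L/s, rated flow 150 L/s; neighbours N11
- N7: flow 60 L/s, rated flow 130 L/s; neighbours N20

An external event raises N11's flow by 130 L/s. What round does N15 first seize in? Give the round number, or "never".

Round 1 — N11 at 140 > 90. N11 seizes.
  N11 sheds 140 L/s to N3: 140 each.
    N3: 80+140 = 220 > 150
Round 2 — N3 seizes.
  N3 sheds 220 L/s: no online neighbours, lost.
No further seizures.

never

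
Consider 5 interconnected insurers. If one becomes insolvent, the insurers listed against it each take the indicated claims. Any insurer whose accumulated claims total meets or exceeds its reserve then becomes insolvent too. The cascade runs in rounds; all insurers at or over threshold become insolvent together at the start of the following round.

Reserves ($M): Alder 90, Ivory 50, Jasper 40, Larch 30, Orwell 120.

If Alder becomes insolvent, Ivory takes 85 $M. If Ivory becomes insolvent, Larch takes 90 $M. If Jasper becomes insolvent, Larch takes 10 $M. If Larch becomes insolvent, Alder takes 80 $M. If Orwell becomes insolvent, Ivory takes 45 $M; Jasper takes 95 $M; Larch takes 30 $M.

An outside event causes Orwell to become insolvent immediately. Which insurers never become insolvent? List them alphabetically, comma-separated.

Alder, Ivory

Round 1 — Orwell becomes insolvent (initial).
  Ivory: +45 → 45 < 50
  Jasper: +95 → 95 ≥ 40
  Larch: +30 → 30 ≥ 30
Round 2 — Jasper, Larch become insolvent.
  Alder: +80 → 80 < 90
No further insolvencies.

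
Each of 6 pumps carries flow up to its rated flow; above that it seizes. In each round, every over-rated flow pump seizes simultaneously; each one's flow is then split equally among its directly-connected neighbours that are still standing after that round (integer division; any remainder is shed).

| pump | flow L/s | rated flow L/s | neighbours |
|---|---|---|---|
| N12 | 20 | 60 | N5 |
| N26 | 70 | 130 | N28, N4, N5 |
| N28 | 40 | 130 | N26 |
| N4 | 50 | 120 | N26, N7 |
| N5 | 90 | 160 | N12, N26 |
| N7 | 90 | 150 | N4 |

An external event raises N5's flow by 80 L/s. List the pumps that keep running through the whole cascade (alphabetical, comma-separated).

Round 1 — N5 at 170 > 160. N5 seizes.
  N5 sheds 170 L/s to N12, N26: 85 each.
    N12: 20+85 = 105 > 60
    N26: 70+85 = 155 > 130
Round 2 — N12, N26 seize.
  N12 sheds 105 L/s: no online neighbours, lost.
  N26 sheds 155 L/s to N28, N4: 77 each (1 lost).
    N28: 40+77 = 117 ≤ 130
    N4: 50+77 = 127 > 120
Round 3 — N4 seizes.
  N4 sheds 127 L/s to N7: 127 each.
    N7: 90+127 = 217 > 150
Round 4 — N7 seizes.
  N7 sheds 217 L/s: no online neighbours, lost.
No further seizures.

N28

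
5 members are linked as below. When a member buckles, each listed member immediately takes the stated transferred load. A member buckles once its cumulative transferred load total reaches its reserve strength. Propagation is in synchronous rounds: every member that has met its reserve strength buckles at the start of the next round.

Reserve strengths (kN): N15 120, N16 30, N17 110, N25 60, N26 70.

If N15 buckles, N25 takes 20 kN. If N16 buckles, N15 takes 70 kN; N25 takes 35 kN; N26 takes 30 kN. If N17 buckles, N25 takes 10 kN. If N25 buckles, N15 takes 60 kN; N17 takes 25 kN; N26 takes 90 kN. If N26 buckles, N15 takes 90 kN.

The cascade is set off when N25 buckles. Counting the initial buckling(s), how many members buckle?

Round 1 — N25 buckles (initial).
  N15: +60 → 60 < 120
  N17: +25 → 25 < 110
  N26: +90 → 90 ≥ 70
Round 2 — N26 buckles.
  N15: +90 → 150 ≥ 120
Round 3 — N15 buckles.
No further bucklings.

3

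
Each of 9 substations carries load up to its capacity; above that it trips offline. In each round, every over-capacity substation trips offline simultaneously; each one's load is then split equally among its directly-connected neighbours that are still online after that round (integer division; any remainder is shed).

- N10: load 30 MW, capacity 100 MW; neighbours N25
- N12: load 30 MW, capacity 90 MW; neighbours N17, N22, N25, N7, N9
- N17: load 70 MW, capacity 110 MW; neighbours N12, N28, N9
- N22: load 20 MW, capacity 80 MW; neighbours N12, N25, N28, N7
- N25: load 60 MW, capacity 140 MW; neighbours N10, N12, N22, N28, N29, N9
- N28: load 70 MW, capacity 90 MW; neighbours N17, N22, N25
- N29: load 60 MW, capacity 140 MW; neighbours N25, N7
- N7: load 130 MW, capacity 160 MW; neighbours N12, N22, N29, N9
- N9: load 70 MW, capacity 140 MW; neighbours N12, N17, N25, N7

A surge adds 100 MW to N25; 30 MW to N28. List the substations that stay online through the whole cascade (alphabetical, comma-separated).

N10

Round 1 — N25 at 160 > 140; N28 at 100 > 90. N25, N28 trip offline.
  N25 sheds 160 MW to N10, N12, N22, N29, N9: 32 each.
    N10: 30+32 = 62 ≤ 100
    N12: 30+32 = 62 ≤ 90
    N22: 20+32 = 52 ≤ 80
    N29: 60+32 = 92 ≤ 140
    N9: 70+32 = 102 ≤ 140
  N28 sheds 100 MW to N17, N22: 50 each.
    N17: 70+50 = 120 > 110
    N22: 52+50 = 102 > 80
Round 2 — N17, N22 trip offline.
  N17 sheds 120 MW to N12, N9: 60 each.
    N12: 62+60 = 122 > 90
    N9: 102+60 = 162 > 140
  N22 sheds 102 MW to N12, N7: 51 each.
    N12: 122+51 = 173 > 90
    N7: 130+51 = 181 > 160
Round 3 — N12, N7, N9 trip offline.
  N12 sheds 173 MW: no online neighbours, lost.
  N7 sheds 181 MW to N29: 181 each.
    N29: 92+181 = 273 > 140
  N9 sheds 162 MW: no online neighbours, lost.
Round 4 — N29 trips offline.
  N29 sheds 273 MW: no online neighbours, lost.
No further trips.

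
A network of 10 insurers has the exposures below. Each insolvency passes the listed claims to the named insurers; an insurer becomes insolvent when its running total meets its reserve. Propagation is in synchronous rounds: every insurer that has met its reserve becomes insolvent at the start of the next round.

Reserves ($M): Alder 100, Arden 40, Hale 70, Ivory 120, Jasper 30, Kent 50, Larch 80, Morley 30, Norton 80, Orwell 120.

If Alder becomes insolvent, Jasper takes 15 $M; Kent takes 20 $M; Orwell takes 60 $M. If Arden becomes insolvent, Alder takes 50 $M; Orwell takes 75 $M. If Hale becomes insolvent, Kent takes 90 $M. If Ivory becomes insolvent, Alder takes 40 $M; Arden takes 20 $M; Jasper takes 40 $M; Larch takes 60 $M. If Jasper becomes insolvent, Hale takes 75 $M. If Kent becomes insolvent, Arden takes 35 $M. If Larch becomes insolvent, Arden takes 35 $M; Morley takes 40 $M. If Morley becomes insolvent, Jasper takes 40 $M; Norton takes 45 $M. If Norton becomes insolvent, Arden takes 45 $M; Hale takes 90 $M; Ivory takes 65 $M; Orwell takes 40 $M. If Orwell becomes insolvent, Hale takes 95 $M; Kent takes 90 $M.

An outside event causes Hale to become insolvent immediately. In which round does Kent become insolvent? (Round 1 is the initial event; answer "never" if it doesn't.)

2

Round 1 — Hale becomes insolvent (initial).
  Kent: +90 → 90 ≥ 50
Round 2 — Kent becomes insolvent.
  Arden: +35 → 35 < 40
No further insolvencies.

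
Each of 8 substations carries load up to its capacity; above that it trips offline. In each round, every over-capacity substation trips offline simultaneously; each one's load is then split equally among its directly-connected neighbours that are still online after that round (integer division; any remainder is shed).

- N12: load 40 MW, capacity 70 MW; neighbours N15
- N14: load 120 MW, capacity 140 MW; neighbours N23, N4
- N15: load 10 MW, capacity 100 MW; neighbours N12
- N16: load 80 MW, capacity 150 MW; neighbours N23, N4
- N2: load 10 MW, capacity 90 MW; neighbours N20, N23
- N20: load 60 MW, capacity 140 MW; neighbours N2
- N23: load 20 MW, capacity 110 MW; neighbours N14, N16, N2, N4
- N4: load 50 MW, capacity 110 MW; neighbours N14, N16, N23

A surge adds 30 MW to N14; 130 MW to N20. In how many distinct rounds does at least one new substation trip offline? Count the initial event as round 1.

Round 1 — N14 at 150 > 140; N20 at 190 > 140. N14, N20 trip offline.
  N14 sheds 150 MW to N23, N4: 75 each.
    N23: 20+75 = 95 ≤ 110
    N4: 50+75 = 125 > 110
  N20 sheds 190 MW to N2: 190 each.
    N2: 10+190 = 200 > 90
Round 2 — N2, N4 trip offline.
  N2 sheds 200 MW to N23: 200 each.
    N23: 95+200 = 295 > 110
  N4 sheds 125 MW to N16, N23: 62 each (1 lost).
    N16: 80+62 = 142 ≤ 150
    N23: 295+62 = 357 > 110
Round 3 — N23 trips offline.
  N23 sheds 357 MW to N16: 357 each.
    N16: 142+357 = 499 > 150
Round 4 — N16 trips offline.
  N16 sheds 499 MW: no online neighbours, lost.
No further trips.

4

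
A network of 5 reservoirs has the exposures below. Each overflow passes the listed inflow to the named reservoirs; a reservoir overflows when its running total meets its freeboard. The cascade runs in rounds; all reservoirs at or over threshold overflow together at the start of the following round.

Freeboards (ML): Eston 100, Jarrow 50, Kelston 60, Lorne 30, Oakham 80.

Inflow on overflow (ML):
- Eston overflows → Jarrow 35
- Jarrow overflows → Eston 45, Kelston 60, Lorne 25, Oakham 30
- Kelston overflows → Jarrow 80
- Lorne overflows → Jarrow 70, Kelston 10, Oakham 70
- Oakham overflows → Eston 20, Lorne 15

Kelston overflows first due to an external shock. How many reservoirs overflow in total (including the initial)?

2

Round 1 — Kelston overflows (initial).
  Jarrow: +80 → 80 ≥ 50
Round 2 — Jarrow overflows.
  Eston: +45 → 45 < 100
  Lorne: +25 → 25 < 30
  Oakham: +30 → 30 < 80
No further overflows.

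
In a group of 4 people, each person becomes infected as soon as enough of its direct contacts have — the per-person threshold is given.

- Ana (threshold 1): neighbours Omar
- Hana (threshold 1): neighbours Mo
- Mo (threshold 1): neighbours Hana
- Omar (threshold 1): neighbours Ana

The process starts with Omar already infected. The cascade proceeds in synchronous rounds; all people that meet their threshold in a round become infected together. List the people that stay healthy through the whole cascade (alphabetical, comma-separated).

Hana, Mo

Round 1 — Omar becomes infected (initial).
Round 2 — checking thresholds:
  Ana: 1 of 1 neighbours ≥ 1, becomes infected.
Round 3 — no new infections; cascade stops.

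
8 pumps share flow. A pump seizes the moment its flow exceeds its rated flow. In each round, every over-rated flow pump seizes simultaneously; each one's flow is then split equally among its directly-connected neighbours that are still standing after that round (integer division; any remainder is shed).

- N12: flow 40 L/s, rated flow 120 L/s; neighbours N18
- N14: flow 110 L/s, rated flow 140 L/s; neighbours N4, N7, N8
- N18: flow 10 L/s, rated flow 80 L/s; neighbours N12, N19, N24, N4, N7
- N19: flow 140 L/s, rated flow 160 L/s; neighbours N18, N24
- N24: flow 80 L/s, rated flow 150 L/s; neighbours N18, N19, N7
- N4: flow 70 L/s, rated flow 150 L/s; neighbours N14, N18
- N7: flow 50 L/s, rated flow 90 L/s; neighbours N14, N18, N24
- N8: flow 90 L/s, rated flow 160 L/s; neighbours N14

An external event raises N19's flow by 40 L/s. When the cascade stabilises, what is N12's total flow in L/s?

73

Round 1 — N19 at 180 > 160. N19 seizes.
  N19 sheds 180 L/s to N18, N24: 90 each.
    N18: 10+90 = 100 > 80
    N24: 80+90 = 170 > 150
Round 2 — N18, N24 seize.
  N18 sheds 100 L/s to N12, N4, N7: 33 each (1 lost).
    N12: 40+33 = 73 ≤ 120
    N4: 70+33 = 103 ≤ 150
    N7: 50+33 = 83 ≤ 90
  N24 sheds 170 L/s to N7: 170 each.
    N7: 83+170 = 253 > 90
Round 3 — N7 seizes.
  N7 sheds 253 L/s to N14: 253 each.
    N14: 110+253 = 363 > 140
Round 4 — N14 seizes.
  N14 sheds 363 L/s to N4, N8: 181 each (1 lost).
    N4: 103+181 = 284 > 150
    N8: 90+181 = 271 > 160
Round 5 — N4, N8 seize.
  N4 sheds 284 L/s: no online neighbours, lost.
  N8 sheds 271 L/s: no online neighbours, lost.
No further seizures.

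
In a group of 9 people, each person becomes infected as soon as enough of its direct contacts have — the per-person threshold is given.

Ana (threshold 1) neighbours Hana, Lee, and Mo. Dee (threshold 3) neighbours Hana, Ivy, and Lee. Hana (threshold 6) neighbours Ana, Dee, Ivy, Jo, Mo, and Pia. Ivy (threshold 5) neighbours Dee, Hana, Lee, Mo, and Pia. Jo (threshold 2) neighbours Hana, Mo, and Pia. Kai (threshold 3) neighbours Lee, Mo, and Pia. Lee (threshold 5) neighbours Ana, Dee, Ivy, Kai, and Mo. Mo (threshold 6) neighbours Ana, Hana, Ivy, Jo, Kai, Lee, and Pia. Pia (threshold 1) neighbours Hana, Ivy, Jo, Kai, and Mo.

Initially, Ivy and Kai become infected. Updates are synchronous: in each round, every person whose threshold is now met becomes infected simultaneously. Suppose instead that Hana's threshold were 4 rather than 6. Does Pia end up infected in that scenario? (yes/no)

yes

With Hana's threshold at 4:
Round 1 — Ivy, Kai become infected (initial).
Round 2 — checking thresholds:
  Dee: 1 of 3 neighbours < 3, not yet.
  Hana: 1 of 6 neighbours < 4, not yet.
  Lee: 2 of 5 neighbours < 5, not yet.
  Mo: 2 of 7 neighbours < 6, not yet.
  Pia: 2 of 5 neighbours ≥ 1, becomes infected.
Round 3 — no new infections; cascade stops.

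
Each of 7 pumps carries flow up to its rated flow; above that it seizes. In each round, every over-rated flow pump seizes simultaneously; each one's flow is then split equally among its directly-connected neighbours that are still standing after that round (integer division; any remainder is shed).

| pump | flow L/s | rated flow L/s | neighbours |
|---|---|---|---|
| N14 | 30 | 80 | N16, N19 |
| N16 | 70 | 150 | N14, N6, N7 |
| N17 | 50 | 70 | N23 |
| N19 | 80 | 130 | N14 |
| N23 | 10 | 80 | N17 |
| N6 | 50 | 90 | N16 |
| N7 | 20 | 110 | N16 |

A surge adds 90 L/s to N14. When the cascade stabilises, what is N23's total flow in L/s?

Round 1 — N14 at 120 > 80. N14 seizes.
  N14 sheds 120 L/s to N16, N19: 60 each.
    N16: 70+60 = 130 ≤ 150
    N19: 80+60 = 140 > 130
Round 2 — N19 seizes.
  N19 sheds 140 L/s: no online neighbours, lost.
No further seizures.

10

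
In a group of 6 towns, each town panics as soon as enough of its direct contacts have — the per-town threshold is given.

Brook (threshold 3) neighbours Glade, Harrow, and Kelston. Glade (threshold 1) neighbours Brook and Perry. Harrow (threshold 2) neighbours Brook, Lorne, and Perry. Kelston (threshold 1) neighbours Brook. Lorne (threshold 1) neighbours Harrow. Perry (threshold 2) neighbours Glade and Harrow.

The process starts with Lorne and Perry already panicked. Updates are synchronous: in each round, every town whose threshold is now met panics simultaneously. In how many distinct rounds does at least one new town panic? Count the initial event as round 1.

2

Round 1 — Lorne, Perry panic (initial).
Round 2 — checking thresholds:
  Glade: 1 of 2 neighbours ≥ 1, panics.
  Harrow: 2 of 3 neighbours ≥ 2, panics.
Round 3 — no new panics; cascade stops.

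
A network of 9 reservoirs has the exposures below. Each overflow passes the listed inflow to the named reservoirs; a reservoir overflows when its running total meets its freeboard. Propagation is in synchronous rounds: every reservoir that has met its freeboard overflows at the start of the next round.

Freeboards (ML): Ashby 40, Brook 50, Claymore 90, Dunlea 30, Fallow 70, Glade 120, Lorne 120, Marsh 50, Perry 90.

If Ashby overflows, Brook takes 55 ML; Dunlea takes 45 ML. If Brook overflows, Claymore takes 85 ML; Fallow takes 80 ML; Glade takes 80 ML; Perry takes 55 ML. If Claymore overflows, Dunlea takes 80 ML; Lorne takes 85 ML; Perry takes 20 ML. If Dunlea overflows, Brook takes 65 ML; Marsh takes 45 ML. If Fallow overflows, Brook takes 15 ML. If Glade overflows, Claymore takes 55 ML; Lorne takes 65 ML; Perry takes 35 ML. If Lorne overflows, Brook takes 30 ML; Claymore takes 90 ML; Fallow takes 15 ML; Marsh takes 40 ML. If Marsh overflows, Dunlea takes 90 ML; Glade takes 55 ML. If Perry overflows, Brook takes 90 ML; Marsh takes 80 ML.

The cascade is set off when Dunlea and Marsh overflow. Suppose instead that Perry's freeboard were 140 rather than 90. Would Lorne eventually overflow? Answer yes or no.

yes

With Perry's freeboard at 140:
Round 1 — Dunlea, Marsh overflow (initial).
  Brook: +65 → 65 ≥ 50
  Glade: +55 → 55 < 120
Round 2 — Brook overflows.
  Claymore: +85 → 85 < 90
  Fallow: +80 → 80 ≥ 70
  Glade: +80 → 135 ≥ 120
  Perry: +55 → 55 < 140
Round 3 — Fallow, Glade overflow.
  Claymore: +55 → 140 ≥ 90
  Lorne: +65 → 65 < 120
  Perry: +35 → 90 < 140
Round 4 — Claymore overflows.
  Lorne: +85 → 150 ≥ 120
  Perry: +20 → 110 < 140
Round 5 — Lorne overflows.
No further overflows.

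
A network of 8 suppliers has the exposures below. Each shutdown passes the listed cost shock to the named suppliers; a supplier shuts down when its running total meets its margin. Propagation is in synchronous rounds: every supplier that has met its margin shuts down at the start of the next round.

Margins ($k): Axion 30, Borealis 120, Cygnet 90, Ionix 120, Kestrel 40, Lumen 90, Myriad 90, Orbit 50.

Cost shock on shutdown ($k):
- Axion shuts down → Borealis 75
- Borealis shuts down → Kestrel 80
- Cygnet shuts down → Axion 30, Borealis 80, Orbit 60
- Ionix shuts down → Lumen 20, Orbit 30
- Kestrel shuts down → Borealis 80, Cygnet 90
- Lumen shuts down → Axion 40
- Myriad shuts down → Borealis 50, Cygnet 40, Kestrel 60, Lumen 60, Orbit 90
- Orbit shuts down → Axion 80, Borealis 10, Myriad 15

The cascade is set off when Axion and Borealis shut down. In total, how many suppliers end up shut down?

5

Round 1 — Axion, Borealis shut down (initial).
  Kestrel: +80 → 80 ≥ 40
Round 2 — Kestrel shuts down.
  Cygnet: +90 → 90 ≥ 90
Round 3 — Cygnet shuts down.
  Orbit: +60 → 60 ≥ 50
Round 4 — Orbit shuts down.
  Myriad: +15 → 15 < 90
No further shutdowns.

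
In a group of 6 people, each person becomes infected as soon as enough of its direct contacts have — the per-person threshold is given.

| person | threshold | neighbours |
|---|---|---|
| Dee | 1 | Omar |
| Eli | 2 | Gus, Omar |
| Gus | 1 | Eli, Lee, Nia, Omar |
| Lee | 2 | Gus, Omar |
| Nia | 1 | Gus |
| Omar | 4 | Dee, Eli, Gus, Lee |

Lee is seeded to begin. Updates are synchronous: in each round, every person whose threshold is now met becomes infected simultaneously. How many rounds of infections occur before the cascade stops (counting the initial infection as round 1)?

3

Round 1 — Lee becomes infected (initial).
Round 2 — checking thresholds:
  Gus: 1 of 4 neighbours ≥ 1, becomes infected.
  Omar: 1 of 4 neighbours < 4, below threshold.
Round 3 — checking thresholds:
  Eli: 1 of 2 neighbours < 2, below threshold.
  Nia: 1 of 1 neighbours ≥ 1, becomes infected.
  Omar: 2 of 4 neighbours < 4, below threshold.
Round 4 — no new infections; cascade stops.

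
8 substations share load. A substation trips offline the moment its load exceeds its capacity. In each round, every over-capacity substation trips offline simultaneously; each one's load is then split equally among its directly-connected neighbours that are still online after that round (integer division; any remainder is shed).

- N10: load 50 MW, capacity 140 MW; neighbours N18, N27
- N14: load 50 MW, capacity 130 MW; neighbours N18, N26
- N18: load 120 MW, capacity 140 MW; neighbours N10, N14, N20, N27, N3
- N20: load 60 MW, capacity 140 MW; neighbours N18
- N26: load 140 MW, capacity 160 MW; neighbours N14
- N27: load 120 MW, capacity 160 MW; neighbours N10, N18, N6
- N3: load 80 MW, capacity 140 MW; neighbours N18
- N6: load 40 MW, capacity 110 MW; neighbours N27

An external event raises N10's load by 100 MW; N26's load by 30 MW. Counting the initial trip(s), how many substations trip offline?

8

Round 1 — N10 at 150 > 140; N26 at 170 > 160. N10, N26 trip offline.
  N10 sheds 150 MW to N18, N27: 75 each.
    N18: 120+75 = 195 > 140
    N27: 120+75 = 195 > 160
  N26 sheds 170 MW to N14: 170 each.
    N14: 50+170 = 220 > 130
Round 2 — N14, N18, N27 trip offline.
  N14 sheds 220 MW: no online neighbours, lost.
  N18 sheds 195 MW to N20, N3: 97 each (1 lost).
    N20: 60+97 = 157 > 140
    N3: 80+97 = 177 > 140
  N27 sheds 195 MW to N6: 195 each.
    N6: 40+195 = 235 > 110
Round 3 — N20, N3, N6 trip offline.
  N20 sheds 157 MW: no online neighbours, lost.
  N3 sheds 177 MW: no online neighbours, lost.
  N6 sheds 235 MW: no online neighbours, lost.
No further trips.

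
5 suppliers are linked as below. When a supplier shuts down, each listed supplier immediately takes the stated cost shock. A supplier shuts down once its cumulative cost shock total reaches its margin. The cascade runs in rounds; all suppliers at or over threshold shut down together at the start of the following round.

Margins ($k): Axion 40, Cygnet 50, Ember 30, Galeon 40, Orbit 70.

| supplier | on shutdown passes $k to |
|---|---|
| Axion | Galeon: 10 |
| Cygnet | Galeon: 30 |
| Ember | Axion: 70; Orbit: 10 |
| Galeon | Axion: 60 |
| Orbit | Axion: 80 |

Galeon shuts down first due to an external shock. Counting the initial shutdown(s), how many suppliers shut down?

2

Round 1 — Galeon shuts down (initial).
  Axion: +60 → 60 ≥ 40
Round 2 — Axion shuts down.
No further shutdowns.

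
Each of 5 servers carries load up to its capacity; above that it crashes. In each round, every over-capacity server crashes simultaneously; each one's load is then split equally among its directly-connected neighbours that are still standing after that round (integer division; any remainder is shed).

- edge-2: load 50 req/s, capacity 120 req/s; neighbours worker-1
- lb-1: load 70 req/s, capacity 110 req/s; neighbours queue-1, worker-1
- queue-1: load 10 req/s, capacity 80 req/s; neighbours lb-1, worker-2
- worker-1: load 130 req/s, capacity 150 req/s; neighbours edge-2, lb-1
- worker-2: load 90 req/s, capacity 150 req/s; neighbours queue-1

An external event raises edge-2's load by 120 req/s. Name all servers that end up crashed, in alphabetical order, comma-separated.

Round 1 — edge-2 at 170 > 120. edge-2 crashes.
  edge-2 sheds 170 req/s to worker-1: 170 each.
    worker-1: 130+170 = 300 > 150
Round 2 — worker-1 crashes.
  worker-1 sheds 300 req/s to lb-1: 300 each.
    lb-1: 70+300 = 370 > 110
Round 3 — lb-1 crashes.
  lb-1 sheds 370 req/s to queue-1: 370 each.
    queue-1: 10+370 = 380 > 80
Round 4 — queue-1 crashes.
  queue-1 sheds 380 req/s to worker-2: 380 each.
    worker-2: 90+380 = 470 > 150
Round 5 — worker-2 crashes.
  worker-2 sheds 470 req/s: no online neighbours, lost.
No further crashes.

edge-2, lb-1, queue-1, worker-1, worker-2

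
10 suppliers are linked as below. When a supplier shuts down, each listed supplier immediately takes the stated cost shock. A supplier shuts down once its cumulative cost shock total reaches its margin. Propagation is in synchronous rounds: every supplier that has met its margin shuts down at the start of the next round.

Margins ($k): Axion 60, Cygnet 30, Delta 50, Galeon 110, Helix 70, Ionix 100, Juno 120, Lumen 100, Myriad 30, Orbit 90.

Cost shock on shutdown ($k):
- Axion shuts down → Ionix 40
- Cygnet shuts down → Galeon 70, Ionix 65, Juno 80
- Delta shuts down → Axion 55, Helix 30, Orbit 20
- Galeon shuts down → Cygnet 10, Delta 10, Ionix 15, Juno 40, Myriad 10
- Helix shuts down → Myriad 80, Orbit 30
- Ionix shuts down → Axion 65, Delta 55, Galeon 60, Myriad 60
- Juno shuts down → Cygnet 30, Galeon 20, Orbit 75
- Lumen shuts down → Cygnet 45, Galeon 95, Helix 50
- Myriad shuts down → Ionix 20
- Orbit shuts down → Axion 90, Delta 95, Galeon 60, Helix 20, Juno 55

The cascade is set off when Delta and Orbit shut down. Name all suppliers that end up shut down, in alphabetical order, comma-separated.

Axion, Delta, Orbit

Round 1 — Delta, Orbit shut down (initial).
  Axion: +55+90 → 145 ≥ 60
  Galeon: +60 → 60 < 110
  Helix: +30+20 → 50 < 70
  Juno: +55 → 55 < 120
Round 2 — Axion shuts down.
  Ionix: +40 → 40 < 100
No further shutdowns.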